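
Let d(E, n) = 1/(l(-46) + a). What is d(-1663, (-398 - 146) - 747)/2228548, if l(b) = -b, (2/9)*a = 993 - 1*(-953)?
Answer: 1/19617908044 ≈ 5.0974e-11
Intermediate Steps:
a = 8757 (a = 9*(993 - 1*(-953))/2 = 9*(993 + 953)/2 = (9/2)*1946 = 8757)
d(E, n) = 1/8803 (d(E, n) = 1/(-1*(-46) + 8757) = 1/(46 + 8757) = 1/8803)
d(-1663, (-398 - 146) - 747)/2228548 = (1/8803)/2228548 = (1/8803)*(1/2228548) = 1/19617908044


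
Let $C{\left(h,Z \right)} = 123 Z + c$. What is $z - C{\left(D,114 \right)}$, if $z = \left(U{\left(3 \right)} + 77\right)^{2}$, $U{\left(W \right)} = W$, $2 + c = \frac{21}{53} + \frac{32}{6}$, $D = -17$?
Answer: $- \frac{1212491}{159} \approx -7625.7$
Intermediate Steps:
$c = \frac{593}{159}$ ($c = -2 + \left(\frac{21}{53} + \frac{32}{6}\right) = -2 + \left(21 \cdot \frac{1}{53} + 32 \cdot \frac{1}{6}\right) = -2 + \left(\frac{21}{53} + \frac{16}{3}\right) = -2 + \frac{911}{159} = \frac{593}{159} \approx 3.7296$)
$C{\left(h,Z \right)} = \frac{593}{159} + 123 Z$ ($C{\left(h,Z \right)} = 123 Z + \frac{593}{159} = \frac{593}{159} + 123 Z$)
$z = 6400$ ($z = \left(3 + 77\right)^{2} = 80^{2} = 6400$)
$z - C{\left(D,114 \right)} = 6400 - \left(\frac{593}{159} + 123 \cdot 114\right) = 6400 - \left(\frac{593}{159} + 14022\right) = 6400 - \frac{2230091}{159} = - \frac{1212491}{159}$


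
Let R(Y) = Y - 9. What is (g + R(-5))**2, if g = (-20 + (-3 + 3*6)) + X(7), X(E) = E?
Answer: 144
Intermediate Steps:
g = 2 (g = (-20 + (-3 + 3*6)) + 7 = (-20 + (-3 + 18)) + 7 = (-20 + 15) + 7 = -5 + 7 = 2)
R(Y) = -9 + Y
(g + R(-5))**2 = (2 + (-9 - 5))**2 = (2 - 14)**2 = (-12)**2 = 144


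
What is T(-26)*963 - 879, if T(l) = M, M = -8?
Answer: -8583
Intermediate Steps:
T(l) = -8
T(-26)*963 - 879 = -8*963 - 879 = -7704 - 879 = -8583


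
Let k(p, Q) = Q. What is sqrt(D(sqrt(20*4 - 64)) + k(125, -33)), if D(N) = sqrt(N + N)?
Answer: sqrt(-33 + 2*sqrt(2)) ≈ 5.4929*I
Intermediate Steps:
D(N) = sqrt(2)*sqrt(N) (D(N) = sqrt(2*N) = sqrt(2)*sqrt(N))
sqrt(D(sqrt(20*4 - 64)) + k(125, -33)) = sqrt(sqrt(2)*sqrt(sqrt(20*4 - 64)) - 33) = sqrt(sqrt(2)*sqrt(sqrt(80 - 64)) - 33) = sqrt(sqrt(2)*sqrt(sqrt(16)) - 33) = sqrt(sqrt(2)*sqrt(4) - 33) = sqrt(sqrt(2)*2 - 33) = sqrt(2*sqrt(2) - 33) = sqrt(-33 + 2*sqrt(2))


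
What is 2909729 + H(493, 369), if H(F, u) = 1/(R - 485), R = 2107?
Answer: 4719580439/1622 ≈ 2.9097e+6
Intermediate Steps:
H(F, u) = 1/1622 (H(F, u) = 1/(2107 - 485) = 1/1622)
2909729 + H(493, 369) = 2909729 + 1/1622 = 4719580439/1622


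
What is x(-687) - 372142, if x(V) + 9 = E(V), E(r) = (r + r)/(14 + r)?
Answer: -250456249/673 ≈ -3.7215e+5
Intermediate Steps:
E(r) = 2*r/(14 + r) (E(r) = (2*r)/(14 + r) = 2*r/(14 + r))
x(V) = -9 + 2*V/(14 + V)
x(-687) - 372142 = 7*(-18 - 1*(-687))/(14 - 687) - 372142 = 7*(-18 + 687)/(-673) - 372142 = 7*(-1/673)*669 - 372142 = -4683/673 - 372142 = -250456249/673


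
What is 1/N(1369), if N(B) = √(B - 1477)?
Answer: -I*√3/18 ≈ -0.096225*I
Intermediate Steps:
N(B) = √(-1477 + B)
1/N(1369) = 1/(√(-1477 + 1369)) = 1/(√(-108)) = 1/(6*I*√3) = -I*√3/18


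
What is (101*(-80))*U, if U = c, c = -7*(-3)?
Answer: -169680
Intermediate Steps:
c = 21
U = 21
(101*(-80))*U = (101*(-80))*21 = -8080*21 = -169680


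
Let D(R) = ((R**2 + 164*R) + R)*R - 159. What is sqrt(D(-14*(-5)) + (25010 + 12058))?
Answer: sqrt(1188409) ≈ 1090.1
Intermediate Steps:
D(R) = -159 + R*(R**2 + 165*R) (D(R) = (R**2 + 165*R)*R - 159 = R*(R**2 + 165*R) - 159 = -159 + R*(R**2 + 165*R))
sqrt(D(-14*(-5)) + (25010 + 12058)) = sqrt((-159 + (-14*(-5))**3 + 165*(-14*(-5))**2) + (25010 + 12058)) = sqrt((-159 + 70**3 + 165*70**2) + 37068) = sqrt((-159 + 343000 + 165*4900) + 37068) = sqrt((-159 + 343000 + 808500) + 37068) = sqrt(1151341 + 37068) = sqrt(1188409)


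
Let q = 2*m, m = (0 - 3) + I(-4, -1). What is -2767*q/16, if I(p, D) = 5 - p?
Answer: -8301/4 ≈ -2075.3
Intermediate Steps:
m = 6 (m = (0 - 3) + (5 - 1*(-4)) = -3 + (5 + 4) = -3 + 9 = 6)
q = 12 (q = 2*6 = 12)
-2767*q/16 = -33204/16 = -2767*¾ = -8301/4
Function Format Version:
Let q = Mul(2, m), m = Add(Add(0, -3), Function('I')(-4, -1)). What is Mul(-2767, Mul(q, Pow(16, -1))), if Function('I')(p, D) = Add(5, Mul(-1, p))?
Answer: Rational(-8301, 4) ≈ -2075.3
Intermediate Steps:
m = 6 (m = Add(Add(0, -3), Add(5, Mul(-1, -4))) = Add(-3, Add(5, 4)) = Add(-3, 9) = 6)
q = 12 (q = Mul(2, 6) = 12)
Mul(-2767, Mul(q, Pow(16, -1))) = Mul(-2767, Mul(12, Pow(16, -1))) = Mul(-2767, Mul(12, Rational(1, 16))) = Mul(-2767, Rational(3, 4)) = Rational(-8301, 4)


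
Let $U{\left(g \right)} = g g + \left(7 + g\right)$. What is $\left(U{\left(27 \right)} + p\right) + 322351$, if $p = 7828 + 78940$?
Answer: $409882$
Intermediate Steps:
$U{\left(g \right)} = 7 + g + g^{2}$ ($U{\left(g \right)} = g^{2} + \left(7 + g\right) = 7 + g + g^{2}$)
$p = 86768$
$\left(U{\left(27 \right)} + p\right) + 322351 = \left(\left(7 + 27 + 27^{2}\right) + 86768\right) + 322351 = \left(\left(7 + 27 + 729\right) + 86768\right) + 322351 = \left(763 + 86768\right) + 322351 = 87531 + 322351 = 409882$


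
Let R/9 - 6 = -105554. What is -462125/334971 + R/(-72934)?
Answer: 142247523611/12215387457 ≈ 11.645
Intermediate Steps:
R = -949932 (R = 54 + 9*(-105554) = 54 - 949986 = -949932)
-462125/334971 + R/(-72934) = -462125/334971 - 949932/(-72934) = -462125*1/334971 - 949932*(-1/72934) = -462125/334971 + 474966/36467 = 142247523611/12215387457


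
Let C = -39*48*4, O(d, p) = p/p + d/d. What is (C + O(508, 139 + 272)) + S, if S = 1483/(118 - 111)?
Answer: -50919/7 ≈ -7274.1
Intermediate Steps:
O(d, p) = 2 (O(d, p) = 1 + 1 = 2)
C = -7488 (C = -1872*4 = -7488)
S = 1483/7 ≈ 211.86
(C + O(508, 139 + 272)) + S = (-7488 + 2) + 1483/7 = -7486 + 1483/7 = -50919/7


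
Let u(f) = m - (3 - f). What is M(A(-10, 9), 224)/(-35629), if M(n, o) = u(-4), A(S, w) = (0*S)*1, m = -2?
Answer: 9/35629 ≈ 0.00025260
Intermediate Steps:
A(S, w) = 0 (A(S, w) = 0*1 = 0)
u(f) = -5 + f (u(f) = -2 - (3 - f) = -2 + (-3 + f) = -5 + f)
M(n, o) = -9 (M(n, o) = -5 - 4 = -9)
M(A(-10, 9), 224)/(-35629) = -9/(-35629) = -9*(-1/35629) = 9/35629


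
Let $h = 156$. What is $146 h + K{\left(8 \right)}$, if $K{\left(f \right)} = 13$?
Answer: $22789$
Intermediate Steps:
$146 h + K{\left(8 \right)} = 146 \cdot 156 + 13 = 22776 + 13 = 22789$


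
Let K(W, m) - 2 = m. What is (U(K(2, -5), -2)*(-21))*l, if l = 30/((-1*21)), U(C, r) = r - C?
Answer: 30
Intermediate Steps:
K(W, m) = 2 + m
l = -10/7 (l = 30/(-21) = 30*(-1/21) = -10/7 ≈ -1.4286)
(U(K(2, -5), -2)*(-21))*l = ((-2 - (2 - 5))*(-21))*(-10/7) = ((-2 - 1*(-3))*(-21))*(-10/7) = ((-2 + 3)*(-21))*(-10/7) = (1*(-21))*(-10/7) = -21*(-10/7) = 30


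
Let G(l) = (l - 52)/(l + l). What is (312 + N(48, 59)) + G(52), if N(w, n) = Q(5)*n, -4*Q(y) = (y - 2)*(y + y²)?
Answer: -2031/2 ≈ -1015.5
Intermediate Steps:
Q(y) = -(-2 + y)*(y + y²)/4 (Q(y) = -(y - 2)*(y + y²)/4 = -(-2 + y)*(y + y²)/4)
G(l) = (-52 + l)/(2*l) (G(l) = (-52 + l)/((2*l)) = (-52 + l)*(1/(2*l)) = (-52 + l)/(2*l))
N(w, n) = -45*n/2 (N(w, n) = ((¼)*5*(2 + 5 - 1*5²))*n = ((¼)*5*(2 + 5 - 1*25))*n = ((¼)*5*(2 + 5 - 25))*n = ((¼)*5*(-18))*n = -45*n/2)
(312 + N(48, 59)) + G(52) = (312 - 45/2*59) + (½)*(-52 + 52)/52 = (312 - 2655/2) + (½)*(1/52)*0 = -2031/2 + 0 = -2031/2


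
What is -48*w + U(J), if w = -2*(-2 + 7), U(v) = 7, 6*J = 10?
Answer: 487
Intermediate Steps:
J = 5/3 (J = (1/6)*10 = 5/3 ≈ 1.6667)
w = -10 (w = -2*5 = -10)
-48*w + U(J) = -48*(-10) + 7 = 480 + 7 = 487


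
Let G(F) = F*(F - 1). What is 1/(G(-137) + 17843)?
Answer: 1/36749 ≈ 2.7212e-5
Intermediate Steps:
G(F) = F*(-1 + F)
1/(G(-137) + 17843) = 1/(-137*(-1 - 137) + 17843) = 1/(-137*(-138) + 17843) = 1/(18906 + 17843) = 1/36749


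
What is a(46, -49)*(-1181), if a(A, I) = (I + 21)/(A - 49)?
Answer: -33068/3 ≈ -11023.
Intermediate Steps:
a(A, I) = (21 + I)/(-49 + A)
a(46, -49)*(-1181) = ((21 - 49)/(-49 + 46))*(-1181) = (-28/(-3))*(-1181) = -1/3*(-28)*(-1181) = (28/3)*(-1181) = -33068/3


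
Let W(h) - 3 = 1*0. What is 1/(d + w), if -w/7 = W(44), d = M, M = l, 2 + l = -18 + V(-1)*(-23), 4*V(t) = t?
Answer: -4/141 ≈ -0.028369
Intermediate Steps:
V(t) = t/4
W(h) = 3 (W(h) = 3 + 1*0 = 3 + 0 = 3)
l = -57/4 (l = -2 + (-18 + ((¼)*(-1))*(-23)) = -2 + (-18 - ¼*(-23)) = -2 + (-18 + 23/4) = -2 - 49/4 = -57/4 ≈ -14.250)
M = -57/4 ≈ -14.250
d = -57/4 ≈ -14.250
w = -21 (w = -7*3 = -21)
1/(d + w) = 1/(-57/4 - 21) = 1/(-141/4) = -4/141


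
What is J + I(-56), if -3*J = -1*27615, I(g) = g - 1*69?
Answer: 9080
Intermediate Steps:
I(g) = -69 + g (I(g) = g - 69 = -69 + g)
J = 9205 (J = -(-1)*27615/3 = -1/3*(-27615) = 9205)
J + I(-56) = 9205 + (-69 - 56) = 9205 - 125 = 9080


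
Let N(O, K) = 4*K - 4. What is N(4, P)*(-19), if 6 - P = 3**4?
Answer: 5776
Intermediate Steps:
P = -75 (P = 6 - 1*3**4 = 6 - 1*81 = 6 - 81 = -75)
N(O, K) = -4 + 4*K
N(4, P)*(-19) = (-4 + 4*(-75))*(-19) = (-4 - 300)*(-19) = -304*(-19) = 5776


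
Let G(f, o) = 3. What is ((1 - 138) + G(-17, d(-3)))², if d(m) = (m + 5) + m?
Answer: 17956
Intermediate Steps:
d(m) = 5 + 2*m (d(m) = (5 + m) + m = 5 + 2*m)
((1 - 138) + G(-17, d(-3)))² = ((1 - 138) + 3)² = (-137 + 3)² = (-134)² = 17956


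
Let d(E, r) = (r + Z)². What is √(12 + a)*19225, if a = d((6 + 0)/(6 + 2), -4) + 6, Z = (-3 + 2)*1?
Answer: 19225*√43 ≈ 1.2607e+5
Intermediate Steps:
Z = -1 (Z = -1*1 = -1)
d(E, r) = (-1 + r)² (d(E, r) = (r - 1)² = (-1 + r)²)
a = 31 (a = (-1 - 4)² + 6 = (-5)² + 6 = 25 + 6 = 31)
√(12 + a)*19225 = √(12 + 31)*19225 = √43*19225 = 19225*√43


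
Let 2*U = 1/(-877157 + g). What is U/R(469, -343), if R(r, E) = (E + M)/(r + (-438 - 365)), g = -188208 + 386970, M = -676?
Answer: -167/691284505 ≈ -2.4158e-7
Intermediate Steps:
g = 198762
U = -1/1356790 (U = 1/(2*(-877157 + 198762)) = (½)/(-678395) = (½)*(-1/678395) = -1/1356790 ≈ -7.3703e-7)
R(r, E) = (-676 + E)/(-803 + r) (R(r, E) = (E - 676)/(r + (-438 - 365)) = (-676 + E)/(r - 803) = (-676 + E)/(-803 + r))
U/R(469, -343) = -(-803 + 469)/(-676 - 343)/1356790 = -1/(1356790*(-1019/(-334))) = -1/(1356790*((-1/334*(-1019)))) = -1/(1356790*1019/334) = -1/1356790*334/1019 = -167/691284505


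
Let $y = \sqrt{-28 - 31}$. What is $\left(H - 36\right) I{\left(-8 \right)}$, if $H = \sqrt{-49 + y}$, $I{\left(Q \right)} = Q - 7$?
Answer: $540 - 15 \sqrt{-49 + i \sqrt{59}} \approx 531.79 - 105.32 i$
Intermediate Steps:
$y = i \sqrt{59}$ ($y = \sqrt{-59} = i \sqrt{59} \approx 7.6811 i$)
$I{\left(Q \right)} = -7 + Q$ ($I{\left(Q \right)} = Q - 7 = -7 + Q$)
$H = \sqrt{-49 + i \sqrt{59}} \approx 0.54699 + 7.0213 i$
$\left(H - 36\right) I{\left(-8 \right)} = \left(\sqrt{-49 + i \sqrt{59}} - 36\right) \left(-7 - 8\right) = \left(\sqrt{-49 + i \sqrt{59}} - 36\right) \left(-15\right) = \left(-36 + \sqrt{-49 + i \sqrt{59}}\right) \left(-15\right) = 540 - 15 \sqrt{-49 + i \sqrt{59}}$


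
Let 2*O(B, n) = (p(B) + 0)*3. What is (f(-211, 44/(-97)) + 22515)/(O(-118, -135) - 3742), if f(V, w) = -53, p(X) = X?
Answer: -22462/3919 ≈ -5.7316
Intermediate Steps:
O(B, n) = 3*B/2 (O(B, n) = ((B + 0)*3)/2 = (B*3)/2 = (3*B)/2 = 3*B/2)
(f(-211, 44/(-97)) + 22515)/(O(-118, -135) - 3742) = (-53 + 22515)/((3/2)*(-118) - 3742) = 22462/(-177 - 3742) = 22462/(-3919) = 22462*(-1/3919) = -22462/3919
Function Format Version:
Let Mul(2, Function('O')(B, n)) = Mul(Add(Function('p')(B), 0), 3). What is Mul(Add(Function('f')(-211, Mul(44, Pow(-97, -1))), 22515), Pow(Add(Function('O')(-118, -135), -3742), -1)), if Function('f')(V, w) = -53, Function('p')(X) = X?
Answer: Rational(-22462, 3919) ≈ -5.7316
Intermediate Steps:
Function('O')(B, n) = Mul(Rational(3, 2), B) (Function('O')(B, n) = Mul(Rational(1, 2), Mul(Add(B, 0), 3)) = Mul(Rational(1, 2), Mul(B, 3)) = Mul(Rational(1, 2), Mul(3, B)) = Mul(Rational(3, 2), B))
Mul(Add(Function('f')(-211, Mul(44, Pow(-97, -1))), 22515), Pow(Add(Function('O')(-118, -135), -3742), -1)) = Mul(Add(-53, 22515), Pow(Add(Mul(Rational(3, 2), -118), -3742), -1)) = Mul(22462, Pow(Add(-177, -3742), -1)) = Mul(22462, Pow(-3919, -1)) = Mul(22462, Rational(-1, 3919)) = Rational(-22462, 3919)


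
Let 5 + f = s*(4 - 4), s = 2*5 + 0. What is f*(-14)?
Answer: 70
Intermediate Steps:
s = 10 (s = 10 + 0 = 10)
f = -5 (f = -5 + 10*(4 - 4) = -5 + 10*0 = -5 + 0 = -5)
f*(-14) = -5*(-14) = 70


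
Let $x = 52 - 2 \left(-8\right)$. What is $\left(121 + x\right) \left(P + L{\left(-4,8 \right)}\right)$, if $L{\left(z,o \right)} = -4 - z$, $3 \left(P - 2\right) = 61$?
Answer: $4221$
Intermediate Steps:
$P = \frac{67}{3}$ ($P = 2 + \frac{1}{3} \cdot 61 = 2 + \frac{61}{3} = \frac{67}{3} \approx 22.333$)
$x = 68$ ($x = 52 - -16 = 52 + 16 = 68$)
$\left(121 + x\right) \left(P + L{\left(-4,8 \right)}\right) = \left(121 + 68\right) \left(\frac{67}{3} - 0\right) = 189 \left(\frac{67}{3} + \left(-4 + 4\right)\right) = 189 \left(\frac{67}{3} + 0\right) = 189 \cdot \frac{67}{3} = 4221$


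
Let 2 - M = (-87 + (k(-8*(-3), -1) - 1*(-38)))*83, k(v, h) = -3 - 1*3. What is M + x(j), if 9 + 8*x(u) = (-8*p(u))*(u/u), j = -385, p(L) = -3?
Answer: 36551/8 ≈ 4568.9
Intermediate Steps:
x(u) = 15/8 (x(u) = -9/8 + ((-8*(-3))*(u/u))/8 = -9/8 + (24*1)/8 = -9/8 + (⅛)*24 = -9/8 + 3 = 15/8)
k(v, h) = -6 (k(v, h) = -3 - 3 = -6)
M = 4567 (M = 2 - (-87 + (-6 - 1*(-38)))*83 = 2 - (-87 + (-6 + 38))*83 = 2 - (-87 + 32)*83 = 2 - (-55)*83 = 2 - 1*(-4565) = 2 + 4565 = 4567)
M + x(j) = 4567 + 15/8 = 36551/8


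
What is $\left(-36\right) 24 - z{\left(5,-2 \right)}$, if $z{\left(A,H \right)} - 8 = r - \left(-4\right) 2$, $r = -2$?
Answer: $-878$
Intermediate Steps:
$z{\left(A,H \right)} = 14$ ($z{\left(A,H \right)} = 8 - \left(2 - 8\right) = 8 - -6 = 8 + \left(-2 + 8\right) = 8 + 6 = 14$)
$\left(-36\right) 24 - z{\left(5,-2 \right)} = \left(-36\right) 24 - 14 = -864 - 14 = -878$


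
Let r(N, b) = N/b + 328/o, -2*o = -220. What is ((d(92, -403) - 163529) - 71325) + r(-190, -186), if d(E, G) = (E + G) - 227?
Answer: -1204009603/5115 ≈ -2.3539e+5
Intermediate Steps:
d(E, G) = -227 + E + G
o = 110 (o = -½*(-220) = 110)
r(N, b) = 164/55 + N/b (r(N, b) = N/b + 328/110 = N/b + 328*(1/110) = N/b + 164/55 = 164/55 + N/b)
((d(92, -403) - 163529) - 71325) + r(-190, -186) = (((-227 + 92 - 403) - 163529) - 71325) + (164/55 - 190/(-186)) = ((-538 - 163529) - 71325) + (164/55 - 190*(-1/186)) = (-164067 - 71325) + (164/55 + 95/93) = -235392 + 20477/5115 = -1204009603/5115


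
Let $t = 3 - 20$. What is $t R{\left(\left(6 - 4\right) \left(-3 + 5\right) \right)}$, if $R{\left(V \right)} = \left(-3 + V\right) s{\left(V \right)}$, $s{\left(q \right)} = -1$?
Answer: $17$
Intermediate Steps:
$R{\left(V \right)} = 3 - V$ ($R{\left(V \right)} = \left(-3 + V\right) \left(-1\right) = 3 - V$)
$t = -17$ ($t = 3 - 20 = -17$)
$t R{\left(\left(6 - 4\right) \left(-3 + 5\right) \right)} = - 17 \left(3 - \left(6 - 4\right) \left(-3 + 5\right)\right) = - 17 \left(3 - 2 \cdot 2\right) = - 17 \left(3 - 4\right) = \left(-17\right) \left(-1\right) = 17$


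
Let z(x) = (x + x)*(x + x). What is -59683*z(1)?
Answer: -238732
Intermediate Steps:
z(x) = 4*x² (z(x) = (2*x)*(2*x) = 4*x²)
-59683*z(1) = -238732*1² = -238732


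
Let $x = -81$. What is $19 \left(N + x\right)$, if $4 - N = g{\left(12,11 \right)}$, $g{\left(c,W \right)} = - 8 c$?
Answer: $361$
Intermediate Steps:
$N = 100$ ($N = 4 - \left(-8\right) 12 = 4 - -96 = 4 + 96 = 100$)
$19 \left(N + x\right) = 19 \left(100 - 81\right) = 19 \cdot 19 = 361$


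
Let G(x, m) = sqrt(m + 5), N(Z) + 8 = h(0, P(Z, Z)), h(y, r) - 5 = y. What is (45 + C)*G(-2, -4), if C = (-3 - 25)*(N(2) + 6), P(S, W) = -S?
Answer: -39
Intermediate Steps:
h(y, r) = 5 + y
N(Z) = -3 (N(Z) = -8 + (5 + 0) = -8 + 5 = -3)
G(x, m) = sqrt(5 + m)
C = -84 (C = (-3 - 25)*(-3 + 6) = -28*3 = -84)
(45 + C)*G(-2, -4) = (45 - 84)*sqrt(5 - 4) = -39*sqrt(1) = -39*1 = -39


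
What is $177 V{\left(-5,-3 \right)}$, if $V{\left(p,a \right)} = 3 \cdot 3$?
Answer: $1593$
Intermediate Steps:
$V{\left(p,a \right)} = 9$
$177 V{\left(-5,-3 \right)} = 177 \cdot 9 = 1593$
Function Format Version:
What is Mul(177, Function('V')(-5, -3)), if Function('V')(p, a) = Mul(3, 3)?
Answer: 1593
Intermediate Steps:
Function('V')(p, a) = 9
Mul(177, Function('V')(-5, -3)) = Mul(177, 9) = 1593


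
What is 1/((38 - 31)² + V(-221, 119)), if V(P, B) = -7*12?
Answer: -1/35 ≈ -0.028571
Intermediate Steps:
V(P, B) = -84
1/((38 - 31)² + V(-221, 119)) = 1/((38 - 31)² - 84) = 1/(7² - 84) = 1/(49 - 84) = 1/(-35) = -1/35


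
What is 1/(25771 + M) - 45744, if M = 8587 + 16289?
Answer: -2316796367/50647 ≈ -45744.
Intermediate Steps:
M = 24876
1/(25771 + M) - 45744 = 1/(25771 + 24876) - 45744 = 1/50647 - 45744 = -2316796367/50647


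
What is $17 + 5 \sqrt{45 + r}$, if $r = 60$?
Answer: $17 + 5 \sqrt{105} \approx 68.235$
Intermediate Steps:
$17 + 5 \sqrt{45 + r} = 17 + 5 \sqrt{45 + 60} = 17 + 5 \sqrt{105}$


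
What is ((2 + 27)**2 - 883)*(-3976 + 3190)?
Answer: 33012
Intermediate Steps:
((2 + 27)**2 - 883)*(-3976 + 3190) = (29**2 - 883)*(-786) = (841 - 883)*(-786) = -42*(-786) = 33012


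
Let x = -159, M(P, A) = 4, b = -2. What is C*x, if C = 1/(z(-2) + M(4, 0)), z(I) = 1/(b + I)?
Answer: -212/5 ≈ -42.400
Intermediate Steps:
z(I) = 1/(-2 + I)
C = 4/15 (C = 1/(1/(-2 - 2) + 4) = 1/(1/(-4) + 4) = 1/(-1/4 + 4) = 1/(15/4) = 4/15 ≈ 0.26667)
C*x = (4/15)*(-159) = -212/5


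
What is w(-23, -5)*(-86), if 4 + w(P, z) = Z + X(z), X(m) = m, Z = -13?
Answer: 1892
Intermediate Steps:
w(P, z) = -17 + z (w(P, z) = -4 + (-13 + z) = -17 + z)
w(-23, -5)*(-86) = (-17 - 5)*(-86) = -22*(-86) = 1892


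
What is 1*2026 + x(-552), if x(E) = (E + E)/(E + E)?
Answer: 2027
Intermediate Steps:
x(E) = 1 (x(E) = (2*E)/((2*E)) = (2*E)*(1/(2*E)) = 1)
1*2026 + x(-552) = 1*2026 + 1 = 2026 + 1 = 2027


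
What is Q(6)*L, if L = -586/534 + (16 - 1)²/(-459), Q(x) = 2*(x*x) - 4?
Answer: -9608/89 ≈ -107.96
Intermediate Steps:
Q(x) = -4 + 2*x² (Q(x) = 2*x² - 4 = -4 + 2*x²)
L = -2402/1513 (L = -586*1/534 + 15²*(-1/459) = -293/267 + 225*(-1/459) = -293/267 - 25/51 = -2402/1513 ≈ -1.5876)
Q(6)*L = (-4 + 2*6²)*(-2402/1513) = (-4 + 2*36)*(-2402/1513) = (-4 + 72)*(-2402/1513) = 68*(-2402/1513) = -9608/89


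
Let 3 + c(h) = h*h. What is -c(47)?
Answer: -2206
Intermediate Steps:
c(h) = -3 + h² (c(h) = -3 + h*h = -3 + h²)
-c(47) = -(-3 + 47²) = -(-3 + 2209) = -1*2206 = -2206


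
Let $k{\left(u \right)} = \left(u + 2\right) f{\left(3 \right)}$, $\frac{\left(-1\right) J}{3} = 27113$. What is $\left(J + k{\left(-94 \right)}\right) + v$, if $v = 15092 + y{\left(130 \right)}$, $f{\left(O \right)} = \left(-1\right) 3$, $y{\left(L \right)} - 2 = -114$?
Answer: $-66083$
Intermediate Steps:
$J = -81339$ ($J = \left(-3\right) 27113 = -81339$)
$y{\left(L \right)} = -112$ ($y{\left(L \right)} = 2 - 114 = -112$)
$f{\left(O \right)} = -3$
$k{\left(u \right)} = -6 - 3 u$ ($k{\left(u \right)} = \left(u + 2\right) \left(-3\right) = \left(2 + u\right) \left(-3\right) = -6 - 3 u$)
$v = 14980$ ($v = 15092 - 112 = 14980$)
$\left(J + k{\left(-94 \right)}\right) + v = \left(-81339 - -276\right) + 14980 = \left(-81339 + \left(-6 + 282\right)\right) + 14980 = \left(-81339 + 276\right) + 14980 = -81063 + 14980 = -66083$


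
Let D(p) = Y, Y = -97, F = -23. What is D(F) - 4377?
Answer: -4474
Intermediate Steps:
D(p) = -97
D(F) - 4377 = -97 - 4377 = -4474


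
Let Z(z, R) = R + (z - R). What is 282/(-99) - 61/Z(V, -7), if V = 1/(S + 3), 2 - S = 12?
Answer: 13997/33 ≈ 424.15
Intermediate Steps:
S = -10 (S = 2 - 1*12 = 2 - 12 = -10)
V = -1/7 (V = 1/(-10 + 3) = 1/(-7) = -1/7 ≈ -0.14286)
Z(z, R) = z
282/(-99) - 61/Z(V, -7) = 282/(-99) - 61/(-1/7) = 282*(-1/99) - 61*(-7) = -94/33 + 427 = 13997/33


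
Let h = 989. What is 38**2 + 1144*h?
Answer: 1132860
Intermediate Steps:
38**2 + 1144*h = 38**2 + 1144*989 = 1444 + 1131416 = 1132860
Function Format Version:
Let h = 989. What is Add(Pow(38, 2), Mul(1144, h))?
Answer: 1132860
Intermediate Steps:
Add(Pow(38, 2), Mul(1144, h)) = Add(Pow(38, 2), Mul(1144, 989)) = Add(1444, 1131416) = 1132860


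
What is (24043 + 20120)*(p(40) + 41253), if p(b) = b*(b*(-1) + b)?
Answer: 1821856239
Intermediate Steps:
p(b) = 0 (p(b) = b*(-b + b) = b*0 = 0)
(24043 + 20120)*(p(40) + 41253) = (24043 + 20120)*(0 + 41253) = 44163*41253 = 1821856239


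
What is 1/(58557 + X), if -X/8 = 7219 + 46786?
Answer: -1/373483 ≈ -2.6775e-6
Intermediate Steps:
X = -432040 (X = -8*(7219 + 46786) = -8*54005 = -432040)
1/(58557 + X) = 1/(58557 - 432040) = 1/(-373483) = -1/373483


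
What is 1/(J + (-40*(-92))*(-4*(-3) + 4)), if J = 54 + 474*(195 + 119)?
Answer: 1/207770 ≈ 4.8130e-6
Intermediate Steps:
J = 148890 (J = 54 + 474*314 = 54 + 148836 = 148890)
1/(J + (-40*(-92))*(-4*(-3) + 4)) = 1/(148890 + (-40*(-92))*(-4*(-3) + 4)) = 1/(148890 + 3680*(12 + 4)) = 1/(148890 + 3680*16) = 1/(148890 + 58880) = 1/207770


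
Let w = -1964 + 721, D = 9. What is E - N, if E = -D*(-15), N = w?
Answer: 1378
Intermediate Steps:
w = -1243
N = -1243
E = 135 (E = -1*9*(-15) = -9*(-15) = 135)
E - N = 135 - 1*(-1243) = 135 + 1243 = 1378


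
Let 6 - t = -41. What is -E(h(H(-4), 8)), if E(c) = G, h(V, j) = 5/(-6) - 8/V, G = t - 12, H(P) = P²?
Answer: -35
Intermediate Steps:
t = 47 (t = 6 - 1*(-41) = 6 + 41 = 47)
G = 35 (G = 47 - 12 = 35)
h(V, j) = -⅚ - 8/V (h(V, j) = 5*(-⅙) - 8/V = -⅚ - 8/V)
E(c) = 35
-E(h(H(-4), 8)) = -1*35 = -35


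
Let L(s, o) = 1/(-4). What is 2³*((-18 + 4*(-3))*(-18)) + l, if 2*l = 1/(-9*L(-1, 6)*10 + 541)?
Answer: 4868641/1127 ≈ 4320.0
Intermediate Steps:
L(s, o) = -¼
l = 1/1127 (l = 1/(2*(-9*(-¼)*10 + 541)) = 1/(2*((9/4)*10 + 541)) = 1/(2*(45/2 + 541)) = 1/(2*(1127/2)) = (½)*(2/1127) = 1/1127 ≈ 0.00088731)
2³*((-18 + 4*(-3))*(-18)) + l = 2³*((-18 + 4*(-3))*(-18)) + 1/1127 = 8*((-18 - 12)*(-18)) + 1/1127 = 8*(-30*(-18)) + 1/1127 = 8*540 + 1/1127 = 4320 + 1/1127 = 4868641/1127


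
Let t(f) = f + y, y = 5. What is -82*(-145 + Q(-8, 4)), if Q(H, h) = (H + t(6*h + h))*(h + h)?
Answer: -4510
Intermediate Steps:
t(f) = 5 + f (t(f) = f + 5 = 5 + f)
Q(H, h) = 2*h*(5 + H + 7*h) (Q(H, h) = (H + (5 + (6*h + h)))*(h + h) = (H + (5 + 7*h))*(2*h) = (5 + H + 7*h)*(2*h) = 2*h*(5 + H + 7*h))
-82*(-145 + Q(-8, 4)) = -82*(-145 + 2*4*(5 - 8 + 7*4)) = -82*(-145 + 2*4*(5 - 8 + 28)) = -82*(-145 + 2*4*25) = -82*(-145 + 200) = -82*55 = -4510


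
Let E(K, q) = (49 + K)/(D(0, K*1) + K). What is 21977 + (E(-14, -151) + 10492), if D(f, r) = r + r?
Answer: 194809/6 ≈ 32468.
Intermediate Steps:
D(f, r) = 2*r
E(K, q) = (49 + K)/(3*K) (E(K, q) = (49 + K)/(2*(K*1) + K) = (49 + K)/(2*K + K) = (49 + K)/((3*K)) = (49 + K)*(1/(3*K)) = (49 + K)/(3*K))
21977 + (E(-14, -151) + 10492) = 21977 + ((1/3)*(49 - 14)/(-14) + 10492) = 21977 + ((1/3)*(-1/14)*35 + 10492) = 21977 + (-5/6 + 10492) = 21977 + 62947/6 = 194809/6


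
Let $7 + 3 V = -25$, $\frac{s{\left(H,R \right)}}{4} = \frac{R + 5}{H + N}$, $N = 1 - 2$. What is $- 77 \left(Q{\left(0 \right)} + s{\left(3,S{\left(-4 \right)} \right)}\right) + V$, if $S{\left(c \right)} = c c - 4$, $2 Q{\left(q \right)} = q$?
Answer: $- \frac{7886}{3} \approx -2628.7$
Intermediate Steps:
$N = -1$
$Q{\left(q \right)} = \frac{q}{2}$
$S{\left(c \right)} = -4 + c^{2}$ ($S{\left(c \right)} = c^{2} - 4 = -4 + c^{2}$)
$s{\left(H,R \right)} = \frac{4 \left(5 + R\right)}{-1 + H}$ ($s{\left(H,R \right)} = 4 \frac{R + 5}{H - 1} = 4 \frac{5 + R}{-1 + H} = \frac{4 \left(5 + R\right)}{-1 + H}$)
$V = - \frac{32}{3}$ ($V = - \frac{7}{3} + \frac{1}{3} \left(-25\right) = - \frac{7}{3} - \frac{25}{3} = - \frac{32}{3} \approx -10.667$)
$- 77 \left(Q{\left(0 \right)} + s{\left(3,S{\left(-4 \right)} \right)}\right) + V = - 77 \left(\frac{1}{2} \cdot 0 + \frac{4 \left(5 - \left(4 - \left(-4\right)^{2}\right)\right)}{-1 + 3}\right) - \frac{32}{3} = - 77 \left(0 + \frac{4 \left(5 + \left(-4 + 16\right)\right)}{2}\right) - \frac{32}{3} = - 77 \left(0 + 4 \cdot \frac{1}{2} \left(5 + 12\right)\right) - \frac{32}{3} = - 77 \left(0 + 4 \cdot \frac{1}{2} \cdot 17\right) - \frac{32}{3} = - 77 \left(0 + 34\right) - \frac{32}{3} = \left(-77\right) 34 - \frac{32}{3} = -2618 - \frac{32}{3} = - \frac{7886}{3}$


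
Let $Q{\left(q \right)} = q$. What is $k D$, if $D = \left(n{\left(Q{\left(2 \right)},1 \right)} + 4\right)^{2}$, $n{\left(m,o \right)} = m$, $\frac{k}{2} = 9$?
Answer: $648$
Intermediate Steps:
$k = 18$ ($k = 2 \cdot 9 = 18$)
$D = 36$ ($D = \left(2 + 4\right)^{2} = 6^{2} = 36$)
$k D = 18 \cdot 36 = 648$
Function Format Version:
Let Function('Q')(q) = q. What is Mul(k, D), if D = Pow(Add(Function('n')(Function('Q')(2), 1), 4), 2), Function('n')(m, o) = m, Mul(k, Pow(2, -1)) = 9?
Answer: 648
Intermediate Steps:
k = 18 (k = Mul(2, 9) = 18)
D = 36 (D = Pow(Add(2, 4), 2) = Pow(6, 2) = 36)
Mul(k, D) = Mul(18, 36) = 648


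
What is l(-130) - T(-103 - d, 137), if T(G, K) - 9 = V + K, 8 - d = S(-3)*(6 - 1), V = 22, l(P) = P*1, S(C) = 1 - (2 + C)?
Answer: -298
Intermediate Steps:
S(C) = -1 - C (S(C) = 1 + (-2 - C) = -1 - C)
l(P) = P
d = -2 (d = 8 - (-1 - 1*(-3))*(6 - 1) = 8 - (-1 + 3)*5 = 8 - 2*5 = 8 - 1*10 = 8 - 10 = -2)
T(G, K) = 31 + K (T(G, K) = 9 + (22 + K) = 31 + K)
l(-130) - T(-103 - d, 137) = -130 - (31 + 137) = -130 - 1*168 = -130 - 168 = -298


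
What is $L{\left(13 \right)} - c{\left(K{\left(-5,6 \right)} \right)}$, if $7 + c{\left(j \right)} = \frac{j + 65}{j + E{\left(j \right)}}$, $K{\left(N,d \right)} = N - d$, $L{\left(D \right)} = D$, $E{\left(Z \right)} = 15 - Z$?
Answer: $\frac{82}{5} \approx 16.4$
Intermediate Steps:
$c{\left(j \right)} = - \frac{8}{3} + \frac{j}{15}$ ($c{\left(j \right)} = -7 + \frac{j + 65}{j - \left(-15 + j\right)} = -7 + \frac{65 + j}{15} = -7 + \left(65 + j\right) \frac{1}{15} = -7 + \left(\frac{13}{3} + \frac{j}{15}\right) = - \frac{8}{3} + \frac{j}{15}$)
$L{\left(13 \right)} - c{\left(K{\left(-5,6 \right)} \right)} = 13 - \left(- \frac{8}{3} + \frac{-5 - 6}{15}\right) = 13 - \left(- \frac{8}{3} + \frac{1}{15} \left(-11\right)\right) = 13 - \left(- \frac{8}{3} - \frac{11}{15}\right) = 13 - - \frac{17}{5} = 13 + \frac{17}{5} = \frac{82}{5}$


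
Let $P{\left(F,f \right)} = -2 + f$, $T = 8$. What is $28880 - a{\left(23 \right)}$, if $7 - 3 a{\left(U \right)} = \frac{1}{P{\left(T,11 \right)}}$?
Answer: $\frac{779698}{27} \approx 28878.0$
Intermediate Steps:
$a{\left(U \right)} = \frac{62}{27}$ ($a{\left(U \right)} = \frac{7}{3} - \frac{1}{3 \left(-2 + 11\right)} = \frac{7}{3} - \frac{1}{3 \cdot 9} = \frac{7}{3} - \frac{1}{27} = \frac{62}{27}$)
$28880 - a{\left(23 \right)} = 28880 - \frac{62}{27} = \frac{779698}{27}$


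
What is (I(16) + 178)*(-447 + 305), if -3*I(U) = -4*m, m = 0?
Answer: -25276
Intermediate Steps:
I(U) = 0 (I(U) = -(-4)*0/3 = -1/3*0 = 0)
(I(16) + 178)*(-447 + 305) = (0 + 178)*(-447 + 305) = 178*(-142) = -25276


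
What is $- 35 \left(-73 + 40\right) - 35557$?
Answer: $-34402$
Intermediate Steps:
$- 35 \left(-73 + 40\right) - 35557 = \left(-35\right) \left(-33\right) - 35557 = 1155 - 35557 = -34402$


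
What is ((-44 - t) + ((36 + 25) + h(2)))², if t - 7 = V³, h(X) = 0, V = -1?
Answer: 121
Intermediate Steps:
t = 6 (t = 7 + (-1)³ = 7 - 1 = 6)
((-44 - t) + ((36 + 25) + h(2)))² = ((-44 - 1*6) + ((36 + 25) + 0))² = ((-44 - 6) + (61 + 0))² = (-50 + 61)² = 11² = 121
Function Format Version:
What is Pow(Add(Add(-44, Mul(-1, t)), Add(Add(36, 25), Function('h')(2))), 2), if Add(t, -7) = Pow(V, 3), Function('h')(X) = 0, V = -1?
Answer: 121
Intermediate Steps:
t = 6 (t = Add(7, Pow(-1, 3)) = Add(7, -1) = 6)
Pow(Add(Add(-44, Mul(-1, t)), Add(Add(36, 25), Function('h')(2))), 2) = Pow(Add(Add(-44, Mul(-1, 6)), Add(Add(36, 25), 0)), 2) = Pow(Add(Add(-44, -6), Add(61, 0)), 2) = Pow(Add(-50, 61), 2) = Pow(11, 2) = 121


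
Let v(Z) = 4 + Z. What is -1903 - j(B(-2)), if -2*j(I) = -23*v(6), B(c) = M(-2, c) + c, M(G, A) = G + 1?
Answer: -2018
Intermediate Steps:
M(G, A) = 1 + G
B(c) = -1 + c (B(c) = (1 - 2) + c = -1 + c)
j(I) = 115 (j(I) = -(-23)*(4 + 6)/2 = -(-23)*10/2 = -½*(-230) = 115)
-1903 - j(B(-2)) = -1903 - 1*115 = -1903 - 115 = -2018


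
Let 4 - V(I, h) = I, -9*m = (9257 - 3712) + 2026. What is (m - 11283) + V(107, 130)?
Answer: -110045/9 ≈ -12227.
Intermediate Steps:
m = -7571/9 (m = -((9257 - 3712) + 2026)/9 = -(5545 + 2026)/9 = -⅑*7571 = -7571/9 ≈ -841.22)
V(I, h) = 4 - I
(m - 11283) + V(107, 130) = (-7571/9 - 11283) + (4 - 1*107) = -109118/9 + (4 - 107) = -109118/9 - 103 = -110045/9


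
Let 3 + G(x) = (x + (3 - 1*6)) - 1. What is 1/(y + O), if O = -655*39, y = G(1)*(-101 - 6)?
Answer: -1/24903 ≈ -4.0156e-5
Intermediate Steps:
G(x) = -7 + x (G(x) = -3 + ((x + (3 - 1*6)) - 1) = -3 + ((x + (3 - 6)) - 1) = -3 + ((x - 3) - 1) = -3 + ((-3 + x) - 1) = -3 + (-4 + x) = -7 + x)
y = 642 (y = (-7 + 1)*(-101 - 6) = -6*(-107) = 642)
O = -25545
1/(y + O) = 1/(642 - 25545) = 1/(-24903) = -1/24903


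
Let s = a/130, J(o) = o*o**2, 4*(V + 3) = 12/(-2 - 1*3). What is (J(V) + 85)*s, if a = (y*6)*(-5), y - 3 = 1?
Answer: -57516/1625 ≈ -35.394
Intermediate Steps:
y = 4 (y = 3 + 1 = 4)
V = -18/5 (V = -3 + (12/(-2 - 1*3))/4 = -3 + (12/(-2 - 3))/4 = -3 + (12/(-5))/4 = -3 + (12*(-1/5))/4 = -3 + (1/4)*(-12/5) = -3 - 3/5 = -18/5 ≈ -3.6000)
a = -120 (a = (4*6)*(-5) = 24*(-5) = -120)
J(o) = o**3
s = -12/13 (s = -120/130 = -120*1/130 = -12/13 ≈ -0.92308)
(J(V) + 85)*s = ((-18/5)**3 + 85)*(-12/13) = (-5832/125 + 85)*(-12/13) = (4793/125)*(-12/13) = -57516/1625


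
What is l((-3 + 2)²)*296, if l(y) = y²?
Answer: 296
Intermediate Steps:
l((-3 + 2)²)*296 = ((-3 + 2)²)²*296 = ((-1)²)²*296 = 1²*296 = 1*296 = 296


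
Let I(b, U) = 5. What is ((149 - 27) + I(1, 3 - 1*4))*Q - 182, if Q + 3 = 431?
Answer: 54174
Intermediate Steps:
Q = 428 (Q = -3 + 431 = 428)
((149 - 27) + I(1, 3 - 1*4))*Q - 182 = ((149 - 27) + 5)*428 - 182 = (122 + 5)*428 - 182 = 127*428 - 182 = 54356 - 182 = 54174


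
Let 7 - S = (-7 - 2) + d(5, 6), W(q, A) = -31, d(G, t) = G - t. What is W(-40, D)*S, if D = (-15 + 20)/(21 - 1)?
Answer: -527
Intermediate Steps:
D = ¼ (D = 5/20 = 5*(1/20) = ¼ ≈ 0.25000)
S = 17 (S = 7 - ((-7 - 2) + (5 - 1*6)) = 7 - (-9 + (5 - 6)) = 7 - (-9 - 1) = 7 - 1*(-10) = 7 + 10 = 17)
W(-40, D)*S = -31*17 = -527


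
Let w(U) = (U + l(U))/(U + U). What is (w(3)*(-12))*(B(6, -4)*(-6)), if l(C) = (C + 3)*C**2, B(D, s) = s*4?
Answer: -10944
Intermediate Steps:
B(D, s) = 4*s
l(C) = C**2*(3 + C) (l(C) = (3 + C)*C**2 = C**2*(3 + C))
w(U) = (U + U**2*(3 + U))/(2*U) (w(U) = (U + U**2*(3 + U))/(U + U) = (U + U**2*(3 + U))/((2*U)) = (U + U**2*(3 + U))*(1/(2*U)) = (U + U**2*(3 + U))/(2*U))
(w(3)*(-12))*(B(6, -4)*(-6)) = ((1/2 + (1/2)*3*(3 + 3))*(-12))*((4*(-4))*(-6)) = ((1/2 + (1/2)*3*6)*(-12))*(-16*(-6)) = ((1/2 + 9)*(-12))*96 = ((19/2)*(-12))*96 = -114*96 = -10944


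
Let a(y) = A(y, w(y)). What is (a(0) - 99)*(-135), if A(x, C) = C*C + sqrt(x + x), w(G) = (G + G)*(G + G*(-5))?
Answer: 13365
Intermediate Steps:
w(G) = -8*G**2 (w(G) = (2*G)*(G - 5*G) = (2*G)*(-4*G) = -8*G**2)
A(x, C) = C**2 + sqrt(2)*sqrt(x) (A(x, C) = C**2 + sqrt(2*x) = C**2 + sqrt(2)*sqrt(x))
a(y) = 64*y**4 + sqrt(2)*sqrt(y) (a(y) = (-8*y**2)**2 + sqrt(2)*sqrt(y) = 64*y**4 + sqrt(2)*sqrt(y))
(a(0) - 99)*(-135) = ((64*0**4 + sqrt(2)*sqrt(0)) - 99)*(-135) = ((64*0 + sqrt(2)*0) - 99)*(-135) = ((0 + 0) - 99)*(-135) = (0 - 99)*(-135) = -99*(-135) = 13365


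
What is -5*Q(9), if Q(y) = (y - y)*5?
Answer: 0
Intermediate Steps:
Q(y) = 0 (Q(y) = 0*5 = 0)
-5*Q(9) = -5*0 = 0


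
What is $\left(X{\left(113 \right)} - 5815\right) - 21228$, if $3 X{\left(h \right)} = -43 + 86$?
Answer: $- \frac{81086}{3} \approx -27029.0$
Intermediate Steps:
$X{\left(h \right)} = \frac{43}{3}$ ($X{\left(h \right)} = \frac{-43 + 86}{3} = \frac{1}{3} \cdot 43 = \frac{43}{3}$)
$\left(X{\left(113 \right)} - 5815\right) - 21228 = \left(\frac{43}{3} - 5815\right) - 21228 = - \frac{17402}{3} - 21228 = - \frac{81086}{3}$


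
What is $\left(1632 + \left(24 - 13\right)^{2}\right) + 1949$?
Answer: $3702$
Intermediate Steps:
$\left(1632 + \left(24 - 13\right)^{2}\right) + 1949 = \left(1632 + 11^{2}\right) + 1949 = \left(1632 + 121\right) + 1949 = 1753 + 1949 = 3702$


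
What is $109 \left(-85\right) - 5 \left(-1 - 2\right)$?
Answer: $-9250$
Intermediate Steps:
$109 \left(-85\right) - 5 \left(-1 - 2\right) = -9265 - -15 = -9265 + 15 = -9250$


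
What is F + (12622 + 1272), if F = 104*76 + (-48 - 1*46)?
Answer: 21704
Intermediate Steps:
F = 7810 (F = 7904 + (-48 - 46) = 7904 - 94 = 7810)
F + (12622 + 1272) = 7810 + (12622 + 1272) = 7810 + 13894 = 21704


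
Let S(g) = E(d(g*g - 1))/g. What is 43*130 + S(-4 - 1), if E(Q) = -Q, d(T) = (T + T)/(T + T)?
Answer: 27951/5 ≈ 5590.2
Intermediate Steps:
d(T) = 1 (d(T) = (2*T)/((2*T)) = (2*T)*(1/(2*T)) = 1)
S(g) = -1/g (S(g) = (-1*1)/g = -1/g)
43*130 + S(-4 - 1) = 43*130 - 1/(-4 - 1) = 5590 - 1/(-5) = 5590 - 1*(-⅕) = 5590 + ⅕ = 27951/5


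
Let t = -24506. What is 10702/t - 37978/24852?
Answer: -299163743/152255778 ≈ -1.9649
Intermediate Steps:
10702/t - 37978/24852 = 10702/(-24506) - 37978/24852 = 10702*(-1/24506) - 37978*1/24852 = -5351/12253 - 18989/12426 = -299163743/152255778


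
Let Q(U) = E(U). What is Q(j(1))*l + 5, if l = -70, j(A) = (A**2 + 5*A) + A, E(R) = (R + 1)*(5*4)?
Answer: -11195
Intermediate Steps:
E(R) = 20 + 20*R (E(R) = (1 + R)*20 = 20 + 20*R)
j(A) = A**2 + 6*A
Q(U) = 20 + 20*U
Q(j(1))*l + 5 = (20 + 20*(1*(6 + 1)))*(-70) + 5 = (20 + 20*(1*7))*(-70) + 5 = (20 + 20*7)*(-70) + 5 = (20 + 140)*(-70) + 5 = 160*(-70) + 5 = -11200 + 5 = -11195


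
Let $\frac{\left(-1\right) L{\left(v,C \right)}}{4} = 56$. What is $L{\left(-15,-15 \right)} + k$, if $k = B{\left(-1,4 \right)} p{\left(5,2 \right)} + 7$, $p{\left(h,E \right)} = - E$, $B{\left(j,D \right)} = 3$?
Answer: $-223$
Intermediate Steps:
$L{\left(v,C \right)} = -224$ ($L{\left(v,C \right)} = \left(-4\right) 56 = -224$)
$k = 1$ ($k = 3 \left(\left(-1\right) 2\right) + 7 = 3 \left(-2\right) + 7 = -6 + 7 = 1$)
$L{\left(-15,-15 \right)} + k = -224 + 1 = -223$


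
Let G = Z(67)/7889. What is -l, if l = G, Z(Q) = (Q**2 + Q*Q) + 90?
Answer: -9068/7889 ≈ -1.1494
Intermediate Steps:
Z(Q) = 90 + 2*Q**2 (Z(Q) = (Q**2 + Q**2) + 90 = 2*Q**2 + 90 = 90 + 2*Q**2)
G = 9068/7889 (G = (90 + 2*67**2)/7889 = (90 + 2*4489)*(1/7889) = (90 + 8978)*(1/7889) = 9068*(1/7889) = 9068/7889 ≈ 1.1494)
l = 9068/7889 ≈ 1.1494
-l = -1*9068/7889 = -9068/7889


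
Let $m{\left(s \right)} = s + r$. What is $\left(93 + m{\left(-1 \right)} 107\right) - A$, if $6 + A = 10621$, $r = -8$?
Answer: $-11485$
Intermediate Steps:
$A = 10615$ ($A = -6 + 10621 = 10615$)
$m{\left(s \right)} = -8 + s$ ($m{\left(s \right)} = s - 8 = -8 + s$)
$\left(93 + m{\left(-1 \right)} 107\right) - A = \left(93 + \left(-8 - 1\right) 107\right) - 10615 = \left(93 - 963\right) - 10615 = -870 - 10615 = -11485$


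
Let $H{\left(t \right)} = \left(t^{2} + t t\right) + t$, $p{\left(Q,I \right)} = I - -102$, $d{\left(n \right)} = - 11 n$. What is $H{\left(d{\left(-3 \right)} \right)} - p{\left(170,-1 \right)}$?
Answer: $2110$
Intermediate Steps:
$p{\left(Q,I \right)} = 102 + I$ ($p{\left(Q,I \right)} = I + 102 = 102 + I$)
$H{\left(t \right)} = t + 2 t^{2}$ ($H{\left(t \right)} = \left(t^{2} + t^{2}\right) + t = 2 t^{2} + t = t + 2 t^{2}$)
$H{\left(d{\left(-3 \right)} \right)} - p{\left(170,-1 \right)} = \left(-11\right) \left(-3\right) \left(1 + 2 \left(\left(-11\right) \left(-3\right)\right)\right) - \left(102 - 1\right) = 33 \left(1 + 2 \cdot 33\right) - 101 = 33 \left(1 + 66\right) - 101 = 33 \cdot 67 - 101 = 2211 - 101 = 2110$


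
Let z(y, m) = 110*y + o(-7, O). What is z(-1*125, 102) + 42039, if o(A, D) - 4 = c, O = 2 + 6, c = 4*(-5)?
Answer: 28273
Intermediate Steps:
c = -20
O = 8
o(A, D) = -16 (o(A, D) = 4 - 20 = -16)
z(y, m) = -16 + 110*y (z(y, m) = 110*y - 16 = -16 + 110*y)
z(-1*125, 102) + 42039 = (-16 + 110*(-1*125)) + 42039 = (-16 + 110*(-125)) + 42039 = (-16 - 13750) + 42039 = -13766 + 42039 = 28273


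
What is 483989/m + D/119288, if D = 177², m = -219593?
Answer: -4623131885/2381346344 ≈ -1.9414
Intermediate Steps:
D = 31329
483989/m + D/119288 = 483989/(-219593) + 31329/119288 = 483989*(-1/219593) + 31329*(1/119288) = -43999/19963 + 31329/119288 = -4623131885/2381346344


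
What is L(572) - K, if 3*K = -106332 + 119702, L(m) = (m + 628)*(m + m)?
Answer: 4105030/3 ≈ 1.3683e+6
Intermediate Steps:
L(m) = 2*m*(628 + m) (L(m) = (628 + m)*(2*m) = 2*m*(628 + m))
K = 13370/3 (K = (-106332 + 119702)/3 = (1/3)*13370 = 13370/3 ≈ 4456.7)
L(572) - K = 2*572*(628 + 572) - 1*13370/3 = 2*572*1200 - 13370/3 = 1372800 - 13370/3 = 4105030/3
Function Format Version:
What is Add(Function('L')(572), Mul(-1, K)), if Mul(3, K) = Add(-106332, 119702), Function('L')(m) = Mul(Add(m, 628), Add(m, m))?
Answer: Rational(4105030, 3) ≈ 1.3683e+6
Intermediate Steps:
Function('L')(m) = Mul(2, m, Add(628, m)) (Function('L')(m) = Mul(Add(628, m), Mul(2, m)) = Mul(2, m, Add(628, m)))
K = Rational(13370, 3) (K = Mul(Rational(1, 3), Add(-106332, 119702)) = Mul(Rational(1, 3), 13370) = Rational(13370, 3) ≈ 4456.7)
Add(Function('L')(572), Mul(-1, K)) = Add(Mul(2, 572, Add(628, 572)), Mul(-1, Rational(13370, 3))) = Add(Mul(2, 572, 1200), Rational(-13370, 3)) = Add(1372800, Rational(-13370, 3)) = Rational(4105030, 3)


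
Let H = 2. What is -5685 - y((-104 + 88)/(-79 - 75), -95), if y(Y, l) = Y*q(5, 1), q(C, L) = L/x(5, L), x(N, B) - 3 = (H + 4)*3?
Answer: -9192653/1617 ≈ -5685.0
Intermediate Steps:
x(N, B) = 21 (x(N, B) = 3 + (2 + 4)*3 = 3 + 6*3 = 3 + 18 = 21)
q(C, L) = L/21
y(Y, l) = Y/21 (y(Y, l) = Y*((1/21)*1) = Y*(1/21) = Y/21)
-5685 - y((-104 + 88)/(-79 - 75), -95) = -5685 - (-104 + 88)/(-79 - 75)/21 = -5685 - (-16/(-154))/21 = -5685 - (-16*(-1/154))/21 = -5685 - 8/(21*77) = -5685 - 1*8/1617 = -5685 - 8/1617 = -9192653/1617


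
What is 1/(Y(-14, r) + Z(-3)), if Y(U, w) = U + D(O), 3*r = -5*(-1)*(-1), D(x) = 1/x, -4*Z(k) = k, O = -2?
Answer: -4/55 ≈ -0.072727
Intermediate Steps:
Z(k) = -k/4
r = -5/3 (r = (-5*(-1)*(-1))/3 = (5*(-1))/3 = (⅓)*(-5) = -5/3 ≈ -1.6667)
Y(U, w) = -½ + U (Y(U, w) = U + 1/(-2) = U - ½ = -½ + U)
1/(Y(-14, r) + Z(-3)) = 1/((-½ - 14) - ¼*(-3)) = 1/(-29/2 + ¾) = 1/(-55/4) = -4/55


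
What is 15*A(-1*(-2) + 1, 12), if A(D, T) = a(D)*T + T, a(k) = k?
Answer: 720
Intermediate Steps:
A(D, T) = T + D*T (A(D, T) = D*T + T = T + D*T)
15*A(-1*(-2) + 1, 12) = 15*(12*(1 + (-1*(-2) + 1))) = 15*(12*(1 + (2 + 1))) = 15*(12*(1 + 3)) = 15*(12*4) = 15*48 = 720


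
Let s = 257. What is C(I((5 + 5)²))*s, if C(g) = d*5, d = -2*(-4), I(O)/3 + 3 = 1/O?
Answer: 10280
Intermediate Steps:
I(O) = -9 + 3/O
d = 8
C(g) = 40 (C(g) = 8*5 = 40)
C(I((5 + 5)²))*s = 40*257 = 10280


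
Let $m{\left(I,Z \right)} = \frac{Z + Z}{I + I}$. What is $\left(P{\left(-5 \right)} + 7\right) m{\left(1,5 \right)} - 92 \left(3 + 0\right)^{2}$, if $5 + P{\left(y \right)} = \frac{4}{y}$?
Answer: $-822$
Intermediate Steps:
$P{\left(y \right)} = -5 + \frac{4}{y}$
$m{\left(I,Z \right)} = \frac{Z}{I}$ ($m{\left(I,Z \right)} = \frac{2 Z}{2 I} = 2 Z \frac{1}{2 I} = \frac{Z}{I}$)
$\left(P{\left(-5 \right)} + 7\right) m{\left(1,5 \right)} - 92 \left(3 + 0\right)^{2} = \left(\left(-5 + \frac{4}{-5}\right) + 7\right) \frac{5}{1} - 92 \left(3 + 0\right)^{2} = \left(\left(-5 + 4 \left(- \frac{1}{5}\right)\right) + 7\right) 5 \cdot 1 - 92 \cdot 3^{2} = \left(\left(-5 - \frac{4}{5}\right) + 7\right) 5 - 828 = \left(- \frac{29}{5} + 7\right) 5 - 828 = \frac{6}{5} \cdot 5 - 828 = 6 - 828 = -822$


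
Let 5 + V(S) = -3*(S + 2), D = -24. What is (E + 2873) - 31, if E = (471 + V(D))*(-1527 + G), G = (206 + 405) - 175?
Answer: -577570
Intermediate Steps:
V(S) = -11 - 3*S (V(S) = -5 - 3*(S + 2) = -5 - 3*(2 + S) = -5 + (-6 - 3*S) = -11 - 3*S)
G = 436 (G = 611 - 175 = 436)
E = -580412 (E = (471 + (-11 - 3*(-24)))*(-1527 + 436) = (471 + (-11 + 72))*(-1091) = (471 + 61)*(-1091) = 532*(-1091) = -580412)
(E + 2873) - 31 = (-580412 + 2873) - 31 = -577539 - 31 = -577570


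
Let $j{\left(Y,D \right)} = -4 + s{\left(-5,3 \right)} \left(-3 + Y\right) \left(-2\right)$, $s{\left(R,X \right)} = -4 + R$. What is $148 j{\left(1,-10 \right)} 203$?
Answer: $-1201760$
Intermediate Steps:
$j{\left(Y,D \right)} = -58 + 18 Y$ ($j{\left(Y,D \right)} = -4 + \left(-4 - 5\right) \left(-3 + Y\right) \left(-2\right) = -4 + - 9 \left(-3 + Y\right) \left(-2\right) = -4 + \left(27 - 9 Y\right) \left(-2\right) = -4 + \left(-54 + 18 Y\right) = -58 + 18 Y$)
$148 j{\left(1,-10 \right)} 203 = 148 \left(-58 + 18 \cdot 1\right) 203 = 148 \left(-58 + 18\right) 203 = 148 \left(-40\right) 203 = \left(-5920\right) 203 = -1201760$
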